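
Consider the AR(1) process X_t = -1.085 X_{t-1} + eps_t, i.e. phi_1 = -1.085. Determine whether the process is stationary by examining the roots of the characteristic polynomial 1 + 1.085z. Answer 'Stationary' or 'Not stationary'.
\text{Not stationary}

The AR(p) characteristic polynomial is P(z) = 1 + 1.085z.
Stationarity requires all roots to lie outside the unit circle, i.e. |z| > 1 for every root.
This is linear in z: 1 + (1.085) z = 0  =>  z = -1/(1.085) = -0.921659,  |z| = 0.921659.
Moduli of all roots: 0.9217.
All moduli strictly greater than 1? No.
Verdict: Not stationary.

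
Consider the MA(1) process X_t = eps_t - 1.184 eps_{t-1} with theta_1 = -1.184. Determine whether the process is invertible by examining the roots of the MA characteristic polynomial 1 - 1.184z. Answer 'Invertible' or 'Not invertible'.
\text{Not invertible}

The MA(q) characteristic polynomial is P(z) = 1 - 1.184z.
Invertibility requires all roots to lie outside the unit circle, i.e. |z| > 1 for every root.
This is linear in z: 1 + (-1.184) z = 0  =>  z = -1/(-1.184) = 0.844595,  |z| = 0.844595.
Moduli of all roots: 0.8446.
All moduli strictly greater than 1? No.
Verdict: Not invertible.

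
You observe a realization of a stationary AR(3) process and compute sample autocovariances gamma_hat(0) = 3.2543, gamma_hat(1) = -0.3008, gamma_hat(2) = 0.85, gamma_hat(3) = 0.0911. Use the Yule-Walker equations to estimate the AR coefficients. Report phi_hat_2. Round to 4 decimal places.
\hat\phi_{2} = 0.2600

The Yule-Walker equations for an AR(p) process read, in matrix form,
  Gamma_p phi = r_p,   with   (Gamma_p)_{ij} = gamma(|i - j|),
                       (r_p)_i = gamma(i),   i,j = 1..p.
Substitute the sample gammas (Toeplitz matrix and right-hand side of size 3):
  Gamma_p = [[3.2543, -0.3008, 0.85], [-0.3008, 3.2543, -0.3008], [0.85, -0.3008, 3.2543]]
  r_p     = [-0.3008, 0.85, 0.0911]
Written out (R1..R3):
  (R1) 3.2543 phi_1 - 0.3008 phi_2 + 0.85 phi_3 = -0.3008
  (R2) -0.3008 phi_1 + 3.2543 phi_2 - 0.3008 phi_3 = 0.85
  (R3) 0.85 phi_1 - 0.3008 phi_2 + 3.2543 phi_3 = 0.0911
Gaussian elimination:
  R2 <- R2 - (-0.3008/3.2543) R1 = R2 - (-0.092432) R1:  3.226497 phi_2 - 0.222233 phi_3 = 0.822197
  R3 <- R3 - (0.85/3.2543) R1 = R3 - (0.261193) R1:  -0.222233 phi_2 + 3.032286 phi_3 = 0.169667
  R3 <- R3 - (-0.222233/3.226497) R2 = R3 - (-0.068878) R2:  3.016979 phi_3 = 0.226298
Back-substitution:
  phi_hat_3 = 0.226298 / 3.016979 = 0.075008
  phi_hat_2 = (0.822197 - (-0.222233)(0.075008)) / 3.226497 = 0.259993
  phi_hat_1 = (-0.3008 - (-0.3008)(0.259993) - (0.85)(0.075008)) / 3.2543 = -0.087992
So phi_hat = [-0.0880, 0.2600, 0.0750].
Therefore phi_hat_2 = 0.2600.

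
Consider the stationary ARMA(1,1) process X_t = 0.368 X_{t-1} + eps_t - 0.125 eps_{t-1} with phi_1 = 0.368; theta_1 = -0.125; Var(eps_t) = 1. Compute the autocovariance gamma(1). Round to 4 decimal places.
\gamma(1) = 0.2681

Multiply the model equation by X_{t-k} and take expectations. With theta_0 = psi_0 = 1 and psi_j the MA(infinity) weights, this gives
  gamma(k) - sum_i phi_i gamma(k-i) = c_k,
  c_k = sigma^2 * sum_{j=k..q} theta_j psi_{j-k}   (c_k = 0 for k > q),
using gamma(-m) = gamma(m).
psi-weights needed (psi_j = theta_j + sum_i phi_i psi_{j-i}):
  psi_1 = theta_1 + phi_1 = -0.125 + (0.368) = 0.243
Right-hand sides:
  c_0 = sigma^2 (1 + theta_1 psi_1) = 1 * (1 + (-0.125)(0.243)) = 1 * 0.969625 = 0.969625
  c_1 = sigma^2 theta_1 = 1 * (-0.125) = -0.125
  c_2 = 0
Equations for k = 0 and k = 1 (AR order 1):
  gamma(0) = phi_1 gamma(1) + c_0
  gamma(1) = phi_1 gamma(0) + c_1
Substituting the second into the first: gamma(0) (1 - phi_1^2) = c_0 + phi_1 c_1, so
  gamma(0) = (c_0 + phi_1 c_1) / (1 - phi_1^2) = (0.969625 + (0.368)(-0.125)) / (1 - (0.368)^2) = 0.923625 / 0.864576 = 1.068298.
  gamma(1) = phi_1 gamma(0) + c_1 = (0.368)(1.068298) + (-0.125) = 0.268134.
Therefore gamma(1) = 0.2681 (to 4 decimal places).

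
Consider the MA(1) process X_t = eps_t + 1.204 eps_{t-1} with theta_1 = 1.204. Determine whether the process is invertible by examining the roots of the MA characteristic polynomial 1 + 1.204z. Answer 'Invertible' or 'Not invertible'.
\text{Not invertible}

The MA(q) characteristic polynomial is P(z) = 1 + 1.204z.
Invertibility requires all roots to lie outside the unit circle, i.e. |z| > 1 for every root.
This is linear in z: 1 + (1.204) z = 0  =>  z = -1/(1.204) = -0.830565,  |z| = 0.830565.
Moduli of all roots: 0.8306.
All moduli strictly greater than 1? No.
Verdict: Not invertible.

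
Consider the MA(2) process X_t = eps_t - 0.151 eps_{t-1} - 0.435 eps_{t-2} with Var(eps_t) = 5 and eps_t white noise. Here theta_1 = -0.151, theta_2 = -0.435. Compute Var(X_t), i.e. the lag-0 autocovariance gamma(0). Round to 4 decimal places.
\gamma(0) = 6.0601

For an MA(q) process X_t = eps_t + sum_i theta_i eps_{t-i} with
Var(eps_t) = sigma^2, the variance is
  gamma(0) = sigma^2 * (1 + sum_i theta_i^2).
  sum_i theta_i^2 = (-0.151)^2 + (-0.435)^2 = 0.022801 + 0.189225 = 0.212026.
  gamma(0) = 5 * (1 + 0.212026) = 5 * 1.212026 = 6.06013, which rounds to 6.0601.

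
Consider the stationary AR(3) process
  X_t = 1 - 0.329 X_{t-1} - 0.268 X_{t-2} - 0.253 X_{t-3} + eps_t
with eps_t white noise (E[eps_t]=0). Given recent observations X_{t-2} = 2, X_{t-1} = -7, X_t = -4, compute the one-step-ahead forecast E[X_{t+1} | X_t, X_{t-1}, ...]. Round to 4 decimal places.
E[X_{t+1} \mid \mathcal F_t] = 3.6860

For an AR(p) model X_t = c + sum_i phi_i X_{t-i} + eps_t, the
one-step-ahead conditional mean is
  E[X_{t+1} | X_t, ...] = c + sum_i phi_i X_{t+1-i}.
Substitute known values:
  E[X_{t+1} | ...] = 1 + (-0.329) * (-4) + (-0.268) * (-7) + (-0.253) * (2)
                   = 3.6860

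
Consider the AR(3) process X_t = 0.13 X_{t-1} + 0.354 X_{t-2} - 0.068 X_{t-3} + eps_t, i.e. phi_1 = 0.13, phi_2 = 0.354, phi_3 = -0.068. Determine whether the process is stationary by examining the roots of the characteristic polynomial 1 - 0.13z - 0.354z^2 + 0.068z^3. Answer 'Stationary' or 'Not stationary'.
\text{Stationary}

The AR(p) characteristic polynomial is P(z) = 1 - 0.13z - 0.354z^2 + 0.068z^3.
Stationarity requires all roots to lie outside the unit circle, i.e. |z| > 1 for every root.
Degree 3: look for a simple real root z0 first, then factor out (1 - z/z0) and solve the remaining quadratic.
Testing z0 = 5: P(5) = 1 + (-0.13)(5) + (-0.354)(5)^2 + (0.068)(5)^3
  = 1 + (-0.65) + (-8.85) + (8.5) = 0.  So z_0 = 5 is a root, |z_0| = 5.
Divide out the factor (1 - 0.2 z) = (1 - z/z0) (since 1/z0 = 0.2):
  P(z) = (1 - 0.2 z)(1 + (0.07) z + (-0.34) z^2)
  [check: z-coef 0.07 - (0.2) = -0.13; z^2-coef -0.34 - (0.2)(0.07) = -0.354; z^3-coef -(0.2)(-0.34) = 0.068.]
Remaining roots from the quadratic factor 1 + (0.07) z + (-0.34) z^2:
  Set 1 + (0.07) z + (-0.34) z^2 = 0, i.e. a z^2 + b z + c = 0 with a = -0.34, b = 0.07, c = 1.
  Discriminant D = b^2 - 4ac = (0.07)^2 - 4*(-0.34)*1 = 0.0049 - (-1.36) = 1.3649.
  D >= 0, so the roots are real: z = (-b +/- sqrt(D)) / (2a) = (-0.07 +/- 1.168289) / (-0.68).
    z_1 = (-0.07 + 1.168289) / (-0.68) = -1.6151,   |z_1| = 1.6151.
    z_2 = (-0.07 - 1.168289) / (-0.68) = 1.821,   |z_2| = 1.821.
Moduli of all roots: 5.0000, 1.6151, 1.8210.
All moduli strictly greater than 1? Yes.
Verdict: Stationary.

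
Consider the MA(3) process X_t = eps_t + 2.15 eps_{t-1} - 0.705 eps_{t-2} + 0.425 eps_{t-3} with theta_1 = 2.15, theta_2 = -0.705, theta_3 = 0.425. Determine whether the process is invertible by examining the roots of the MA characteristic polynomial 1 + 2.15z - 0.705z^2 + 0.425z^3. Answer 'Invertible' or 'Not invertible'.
\text{Not invertible}

The MA(q) characteristic polynomial is P(z) = 1 + 2.15z - 0.705z^2 + 0.425z^3.
Invertibility requires all roots to lie outside the unit circle, i.e. |z| > 1 for every root.
Degree 3: look for a simple real root z0 first, then factor out (1 - z/z0) and solve the remaining quadratic.
Testing z0 = -0.4: P(-0.4) = 1 + (2.15)(-0.4) + (-0.705)(-0.4)^2 + (0.425)(-0.4)^3
  = 1 + (-0.86) + (-0.1128) + (-0.0272) = 0.  So z_0 = -0.4 is a root, |z_0| = 0.4.
Divide out the factor (1 + 2.5 z) = (1 - z/z0) (since 1/z0 = -2.5):
  P(z) = (1 + 2.5 z)(1 + (-0.35) z + (0.17) z^2)
  [check: z-coef -0.35 - (-2.5) = 2.15; z^2-coef 0.17 - (-2.5)(-0.35) = -0.705; z^3-coef -(-2.5)(0.17) = 0.425.]
Remaining roots from the quadratic factor 1 + (-0.35) z + (0.17) z^2:
  Set 1 + (-0.35) z + (0.17) z^2 = 0, i.e. a z^2 + b z + c = 0 with a = 0.17, b = -0.35, c = 1.
  Discriminant D = b^2 - 4ac = (-0.35)^2 - 4*(0.17)*1 = 0.1225 - (0.68) = -0.5575.
  D < 0, so the roots are the complex-conjugate pair z = (-b +/- i sqrt(-D)) / (2a) = 1.0294 +/- 2.1961i.
  For a conjugate pair |z|^2 = z * conj(z) = (product of roots) = c/a = 1/(0.17) = 5.882353, so |z| = sqrt(5.882353) = 2.4254 for both roots.
Moduli of all roots: 0.4000, 2.4254, 2.4254.
All moduli strictly greater than 1? No.
Verdict: Not invertible.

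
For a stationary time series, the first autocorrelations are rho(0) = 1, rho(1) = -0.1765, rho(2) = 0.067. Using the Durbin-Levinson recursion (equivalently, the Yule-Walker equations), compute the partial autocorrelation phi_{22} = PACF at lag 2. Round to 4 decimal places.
\phi_{22} = 0.0370

The PACF at lag k is phi_{kk}, the last component of the solution
to the Yule-Walker system G_k phi = r_k where
  (G_k)_{ij} = rho(|i - j|), (r_k)_i = rho(i), i,j = 1..k.
Equivalently, Durbin-Levinson gives phi_{kk} iteratively:
  phi_{11} = rho(1)
  phi_{kk} = [rho(k) - sum_{j=1..k-1} phi_{k-1,j} rho(k-j)]
            / [1 - sum_{j=1..k-1} phi_{k-1,j} rho(j)],
  phi_{k,j} = phi_{k-1,j} - phi_{kk} phi_{k-1,k-j},  j = 1..k-1.
Step k = 1:
  phi_11 = rho(1) = -0.1765.
Step k = 2:
  phi_22 = [rho(2) - phi_11 rho(1)] / [1 - phi_11 rho(1)] = [0.067 - (-0.1765)(-0.1765)] / [1 - (-0.1765)(-0.1765)]
         = 0.03584775 / 0.96884775 = 0.037.
Therefore phi_{22} = 0.0370.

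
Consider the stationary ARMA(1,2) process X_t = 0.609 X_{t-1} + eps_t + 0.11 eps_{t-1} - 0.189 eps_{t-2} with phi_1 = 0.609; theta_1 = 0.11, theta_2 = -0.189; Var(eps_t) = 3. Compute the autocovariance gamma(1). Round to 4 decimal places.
\gamma(1) = 2.8737

Multiply the model equation by X_{t-k} and take expectations. With theta_0 = psi_0 = 1 and psi_j the MA(infinity) weights, this gives
  gamma(k) - sum_i phi_i gamma(k-i) = c_k,
  c_k = sigma^2 * sum_{j=k..q} theta_j psi_{j-k}   (c_k = 0 for k > q),
using gamma(-m) = gamma(m).
psi-weights needed (psi_j = theta_j + sum_i phi_i psi_{j-i}):
  psi_1 = theta_1 + phi_1 = 0.11 + (0.609) = 0.719
  psi_2 = theta_2 + phi_1 psi_1 = -0.189 + (0.609)(0.719) = 0.248871
Right-hand sides:
  c_0 = sigma^2 (1 + theta_1 psi_1 + theta_2 psi_2) = 3 * (1 + (0.11)(0.719) + (-0.189)(0.248871)) = 3 * 1.032053 = 3.09616
  c_1 = sigma^2 (theta_1 + theta_2 psi_1) = 3 * (0.11 + (-0.189)(0.719)) = -0.077673
  c_2 = sigma^2 theta_2 = 3 * (-0.189) = -0.567
Equations for k = 0 and k = 1 (AR order 1):
  gamma(0) = phi_1 gamma(1) + c_0
  gamma(1) = phi_1 gamma(0) + c_1
Substituting the second into the first: gamma(0) (1 - phi_1^2) = c_0 + phi_1 c_1, so
  gamma(0) = (c_0 + phi_1 c_1) / (1 - phi_1^2) = (3.09616 + (0.609)(-0.077673)) / (1 - (0.609)^2) = 3.048857 / 0.629119 = 4.846233.
  gamma(1) = phi_1 gamma(0) + c_1 = (0.609)(4.846233) + (-0.077673) = 2.873683.
Therefore gamma(1) = 2.8737 (to 4 decimal places).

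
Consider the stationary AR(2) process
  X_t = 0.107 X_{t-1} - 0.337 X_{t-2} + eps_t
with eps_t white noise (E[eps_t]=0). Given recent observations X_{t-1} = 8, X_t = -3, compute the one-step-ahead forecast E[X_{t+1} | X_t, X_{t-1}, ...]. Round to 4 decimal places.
E[X_{t+1} \mid \mathcal F_t] = -3.0170

For an AR(p) model X_t = c + sum_i phi_i X_{t-i} + eps_t, the
one-step-ahead conditional mean is
  E[X_{t+1} | X_t, ...] = c + sum_i phi_i X_{t+1-i}.
Substitute known values:
  E[X_{t+1} | ...] = (0.107) * (-3) + (-0.337) * (8)
                   = -3.0170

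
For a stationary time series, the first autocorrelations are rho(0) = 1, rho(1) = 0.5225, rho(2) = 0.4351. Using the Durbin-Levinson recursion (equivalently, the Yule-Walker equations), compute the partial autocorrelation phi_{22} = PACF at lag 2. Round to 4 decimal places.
\phi_{22} = 0.2230

The PACF at lag k is phi_{kk}, the last component of the solution
to the Yule-Walker system G_k phi = r_k where
  (G_k)_{ij} = rho(|i - j|), (r_k)_i = rho(i), i,j = 1..k.
Equivalently, Durbin-Levinson gives phi_{kk} iteratively:
  phi_{11} = rho(1)
  phi_{kk} = [rho(k) - sum_{j=1..k-1} phi_{k-1,j} rho(k-j)]
            / [1 - sum_{j=1..k-1} phi_{k-1,j} rho(j)],
  phi_{k,j} = phi_{k-1,j} - phi_{kk} phi_{k-1,k-j},  j = 1..k-1.
Step k = 1:
  phi_11 = rho(1) = 0.5225.
Step k = 2:
  phi_22 = [rho(2) - phi_11 rho(1)] / [1 - phi_11 rho(1)] = [0.4351 - (0.5225)(0.5225)] / [1 - (0.5225)(0.5225)]
         = 0.16209375 / 0.72699375 = 0.223.
Therefore phi_{22} = 0.2230.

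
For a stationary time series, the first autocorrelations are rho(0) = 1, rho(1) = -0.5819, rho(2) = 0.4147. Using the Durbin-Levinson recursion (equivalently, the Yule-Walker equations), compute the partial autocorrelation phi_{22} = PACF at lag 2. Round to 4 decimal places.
\phi_{22} = 0.1150

The PACF at lag k is phi_{kk}, the last component of the solution
to the Yule-Walker system G_k phi = r_k where
  (G_k)_{ij} = rho(|i - j|), (r_k)_i = rho(i), i,j = 1..k.
Equivalently, Durbin-Levinson gives phi_{kk} iteratively:
  phi_{11} = rho(1)
  phi_{kk} = [rho(k) - sum_{j=1..k-1} phi_{k-1,j} rho(k-j)]
            / [1 - sum_{j=1..k-1} phi_{k-1,j} rho(j)],
  phi_{k,j} = phi_{k-1,j} - phi_{kk} phi_{k-1,k-j},  j = 1..k-1.
Step k = 1:
  phi_11 = rho(1) = -0.5819.
Step k = 2:
  phi_22 = [rho(2) - phi_11 rho(1)] / [1 - phi_11 rho(1)] = [0.4147 - (-0.5819)(-0.5819)] / [1 - (-0.5819)(-0.5819)]
         = 0.07609239 / 0.66139239 = 0.115.
Therefore phi_{22} = 0.1150.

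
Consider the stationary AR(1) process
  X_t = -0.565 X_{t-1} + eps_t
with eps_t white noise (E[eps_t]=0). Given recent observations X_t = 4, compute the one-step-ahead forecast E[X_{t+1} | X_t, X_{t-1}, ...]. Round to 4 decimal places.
E[X_{t+1} \mid \mathcal F_t] = -2.2600

For an AR(p) model X_t = c + sum_i phi_i X_{t-i} + eps_t, the
one-step-ahead conditional mean is
  E[X_{t+1} | X_t, ...] = c + sum_i phi_i X_{t+1-i}.
Substitute known values:
  E[X_{t+1} | ...] = (-0.565) * (4)
                   = -2.2600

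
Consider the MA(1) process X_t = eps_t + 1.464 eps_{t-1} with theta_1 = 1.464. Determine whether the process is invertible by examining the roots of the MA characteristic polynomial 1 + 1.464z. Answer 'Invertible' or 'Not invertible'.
\text{Not invertible}

The MA(q) characteristic polynomial is P(z) = 1 + 1.464z.
Invertibility requires all roots to lie outside the unit circle, i.e. |z| > 1 for every root.
This is linear in z: 1 + (1.464) z = 0  =>  z = -1/(1.464) = -0.68306,  |z| = 0.68306.
Moduli of all roots: 0.6831.
All moduli strictly greater than 1? No.
Verdict: Not invertible.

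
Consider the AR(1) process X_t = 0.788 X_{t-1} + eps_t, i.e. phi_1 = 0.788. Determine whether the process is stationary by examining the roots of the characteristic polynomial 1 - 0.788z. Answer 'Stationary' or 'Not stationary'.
\text{Stationary}

The AR(p) characteristic polynomial is P(z) = 1 - 0.788z.
Stationarity requires all roots to lie outside the unit circle, i.e. |z| > 1 for every root.
This is linear in z: 1 + (-0.788) z = 0  =>  z = -1/(-0.788) = 1.269036,  |z| = 1.269036.
Moduli of all roots: 1.2690.
All moduli strictly greater than 1? Yes.
Verdict: Stationary.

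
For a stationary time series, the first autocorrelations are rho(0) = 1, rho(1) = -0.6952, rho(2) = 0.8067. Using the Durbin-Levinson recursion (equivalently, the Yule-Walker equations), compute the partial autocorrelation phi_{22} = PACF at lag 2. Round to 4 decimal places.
\phi_{22} = 0.6259

The PACF at lag k is phi_{kk}, the last component of the solution
to the Yule-Walker system G_k phi = r_k where
  (G_k)_{ij} = rho(|i - j|), (r_k)_i = rho(i), i,j = 1..k.
Equivalently, Durbin-Levinson gives phi_{kk} iteratively:
  phi_{11} = rho(1)
  phi_{kk} = [rho(k) - sum_{j=1..k-1} phi_{k-1,j} rho(k-j)]
            / [1 - sum_{j=1..k-1} phi_{k-1,j} rho(j)],
  phi_{k,j} = phi_{k-1,j} - phi_{kk} phi_{k-1,k-j},  j = 1..k-1.
Step k = 1:
  phi_11 = rho(1) = -0.6952.
Step k = 2:
  phi_22 = [rho(2) - phi_11 rho(1)] / [1 - phi_11 rho(1)] = [0.8067 - (-0.6952)(-0.6952)] / [1 - (-0.6952)(-0.6952)]
         = 0.32339696 / 0.51669696 = 0.6259.
Therefore phi_{22} = 0.6259.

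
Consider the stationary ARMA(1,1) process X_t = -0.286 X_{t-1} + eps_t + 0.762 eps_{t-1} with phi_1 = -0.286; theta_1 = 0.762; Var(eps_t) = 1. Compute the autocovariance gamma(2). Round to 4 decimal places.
\gamma(2) = -0.1160

Multiply the model equation by X_{t-k} and take expectations. With theta_0 = psi_0 = 1 and psi_j the MA(infinity) weights, this gives
  gamma(k) - sum_i phi_i gamma(k-i) = c_k,
  c_k = sigma^2 * sum_{j=k..q} theta_j psi_{j-k}   (c_k = 0 for k > q),
using gamma(-m) = gamma(m).
psi-weights needed (psi_j = theta_j + sum_i phi_i psi_{j-i}):
  psi_1 = theta_1 + phi_1 = 0.762 + (-0.286) = 0.476
Right-hand sides:
  c_0 = sigma^2 (1 + theta_1 psi_1) = 1 * (1 + (0.762)(0.476)) = 1 * 1.362712 = 1.362712
  c_1 = sigma^2 theta_1 = 1 * (0.762) = 0.762
  c_2 = 0
Equations for k = 0 and k = 1 (AR order 1):
  gamma(0) = phi_1 gamma(1) + c_0
  gamma(1) = phi_1 gamma(0) + c_1
Substituting the second into the first: gamma(0) (1 - phi_1^2) = c_0 + phi_1 c_1, so
  gamma(0) = (c_0 + phi_1 c_1) / (1 - phi_1^2) = (1.362712 + (-0.286)(0.762)) / (1 - (-0.286)^2) = 1.14478 / 0.918204 = 1.24676.
  gamma(1) = phi_1 gamma(0) + c_1 = (-0.286)(1.24676) + (0.762) = 0.405427.
For k = 2 (> q): gamma(2) = phi_1 gamma(1) = (-0.286)(0.405427) = -0.115952.
Therefore gamma(2) = -0.1160 (to 4 decimal places).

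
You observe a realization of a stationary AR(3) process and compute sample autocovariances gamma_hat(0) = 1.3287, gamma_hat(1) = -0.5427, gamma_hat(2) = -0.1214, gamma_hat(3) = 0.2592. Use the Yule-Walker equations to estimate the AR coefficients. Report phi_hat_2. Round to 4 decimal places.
\hat\phi_{2} = -0.2960

The Yule-Walker equations for an AR(p) process read, in matrix form,
  Gamma_p phi = r_p,   with   (Gamma_p)_{ij} = gamma(|i - j|),
                       (r_p)_i = gamma(i),   i,j = 1..p.
Substitute the sample gammas (Toeplitz matrix and right-hand side of size 3):
  Gamma_p = [[1.3287, -0.5427, -0.1214], [-0.5427, 1.3287, -0.5427], [-0.1214, -0.5427, 1.3287]]
  r_p     = [-0.5427, -0.1214, 0.2592]
Written out (R1..R3):
  (R1) 1.3287 phi_1 - 0.5427 phi_2 - 0.1214 phi_3 = -0.5427
  (R2) -0.5427 phi_1 + 1.3287 phi_2 - 0.5427 phi_3 = -0.1214
  (R3) -0.1214 phi_1 - 0.5427 phi_2 + 1.3287 phi_3 = 0.2592
Gaussian elimination:
  R2 <- R2 - (-0.5427/1.3287) R1 = R2 - (-0.408444) R1:  1.107037 phi_2 - 0.592285 phi_3 = -0.343063
  R3 <- R3 - (-0.1214/1.3287) R1 = R3 - (-0.091368) R1:  -0.592285 phi_2 + 1.317608 phi_3 = 0.209615
  R3 <- R3 - (-0.592285/1.107037) R2 = R3 - (-0.535018) R2:  1.000725 phi_3 = 0.02607
Back-substitution:
  phi_hat_3 = 0.02607 / 1.000725 = 0.026051
  phi_hat_2 = (-0.343063 - (-0.592285)(0.026051)) / 1.107037 = -0.295955
  phi_hat_1 = (-0.5427 - (-0.5427)(-0.295955) - (-0.1214)(0.026051)) / 1.3287 = -0.526945
So phi_hat = [-0.5269, -0.2960, 0.0261].
Therefore phi_hat_2 = -0.2960.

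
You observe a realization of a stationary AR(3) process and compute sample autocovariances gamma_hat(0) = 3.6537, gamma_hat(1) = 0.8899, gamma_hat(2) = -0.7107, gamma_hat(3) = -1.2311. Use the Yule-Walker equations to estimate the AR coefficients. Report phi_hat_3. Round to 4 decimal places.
\hat\phi_{3} = -0.2420

The Yule-Walker equations for an AR(p) process read, in matrix form,
  Gamma_p phi = r_p,   with   (Gamma_p)_{ij} = gamma(|i - j|),
                       (r_p)_i = gamma(i),   i,j = 1..p.
Substitute the sample gammas (Toeplitz matrix and right-hand side of size 3):
  Gamma_p = [[3.6537, 0.8899, -0.7107], [0.8899, 3.6537, 0.8899], [-0.7107, 0.8899, 3.6537]]
  r_p     = [0.8899, -0.7107, -1.2311]
Written out (R1..R3):
  (R1) 3.6537 phi_1 + 0.8899 phi_2 - 0.7107 phi_3 = 0.8899
  (R2) 0.8899 phi_1 + 3.6537 phi_2 + 0.8899 phi_3 = -0.7107
  (R3) -0.7107 phi_1 + 0.8899 phi_2 + 3.6537 phi_3 = -1.2311
Gaussian elimination:
  R2 <- R2 - (0.8899/3.6537) R1 = R2 - (0.243561) R1:  3.436955 phi_2 + 1.062999 phi_3 = -0.927445
  R3 <- R3 - (-0.7107/3.6537) R1 = R3 - (-0.194515) R1:  1.062999 phi_2 + 3.515458 phi_3 = -1.058001
  R3 <- R3 - (1.062999/3.436955) R2 = R3 - (0.309285) R2:  3.186688 phi_3 = -0.771156
Back-substitution:
  phi_hat_3 = -0.771156 / 3.186688 = -0.241993
  phi_hat_2 = (-0.927445 - (1.062999)(-0.241993)) / 3.436955 = -0.195
  phi_hat_1 = (0.8899 - (0.8899)(-0.195) - (-0.7107)(-0.241993)) / 3.6537 = 0.243985
So phi_hat = [0.2440, -0.1950, -0.2420].
Therefore phi_hat_3 = -0.2420.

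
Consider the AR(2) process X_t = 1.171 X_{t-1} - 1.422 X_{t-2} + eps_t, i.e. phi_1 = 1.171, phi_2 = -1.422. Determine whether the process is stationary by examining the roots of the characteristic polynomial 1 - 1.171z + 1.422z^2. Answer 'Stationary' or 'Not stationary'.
\text{Not stationary}

The AR(p) characteristic polynomial is P(z) = 1 - 1.171z + 1.422z^2.
Stationarity requires all roots to lie outside the unit circle, i.e. |z| > 1 for every root.
Set 1 + (-1.171) z + (1.422) z^2 = 0, i.e. a z^2 + b z + c = 0 with a = 1.422, b = -1.171, c = 1.
Discriminant D = b^2 - 4ac = (-1.171)^2 - 4*(1.422)*1 = 1.371241 - (5.688) = -4.316759.
D < 0, so the roots are the complex-conjugate pair z = (-b +/- i sqrt(-D)) / (2a) = 0.4117 +/- 0.7305i.
For a conjugate pair |z|^2 = z * conj(z) = (product of roots) = c/a = 1/(1.422) = 0.703235, so |z| = sqrt(0.703235) = 0.8386 for both roots.
Moduli of all roots: 0.8386, 0.8386.
All moduli strictly greater than 1? No.
Verdict: Not stationary.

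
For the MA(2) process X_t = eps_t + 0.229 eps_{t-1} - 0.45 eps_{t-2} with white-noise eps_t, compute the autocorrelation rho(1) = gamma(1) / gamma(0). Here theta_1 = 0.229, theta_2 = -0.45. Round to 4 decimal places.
\rho(1) = 0.1004

For an MA(q) process with theta_0 = 1, the autocovariance is
  gamma(k) = sigma^2 * sum_{i=0..q-k} theta_i * theta_{i+k},
and rho(k) = gamma(k) / gamma(0). Sigma^2 cancels.
  numerator   = (1)*(0.229) + (0.229)*(-0.45) = 0.12595.
  denominator = (1)^2 + (0.229)^2 + (-0.45)^2 = 1.254941.
  rho(1) = 0.12595 / 1.254941 = 0.1004.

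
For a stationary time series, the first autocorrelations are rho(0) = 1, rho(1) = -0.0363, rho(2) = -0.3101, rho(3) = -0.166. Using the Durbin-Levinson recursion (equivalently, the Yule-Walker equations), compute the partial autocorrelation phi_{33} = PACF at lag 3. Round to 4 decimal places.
\phi_{33} = -0.2131

The PACF at lag k is phi_{kk}, the last component of the solution
to the Yule-Walker system G_k phi = r_k where
  (G_k)_{ij} = rho(|i - j|), (r_k)_i = rho(i), i,j = 1..k.
Equivalently, Durbin-Levinson gives phi_{kk} iteratively:
  phi_{11} = rho(1)
  phi_{kk} = [rho(k) - sum_{j=1..k-1} phi_{k-1,j} rho(k-j)]
            / [1 - sum_{j=1..k-1} phi_{k-1,j} rho(j)],
  phi_{k,j} = phi_{k-1,j} - phi_{kk} phi_{k-1,k-j},  j = 1..k-1.
Step k = 1:
  phi_11 = rho(1) = -0.0363.
Step k = 2:
  phi_22 = [rho(2) - phi_11 rho(1)] / [1 - phi_11 rho(1)] = [-0.3101 - (-0.0363)(-0.0363)] / [1 - (-0.0363)(-0.0363)]
         = -0.31141769 / 0.99868231 = -0.311829.
  Update: phi_21 = phi_11 - phi_22 phi_11 = -0.0363 - (-0.311829)(-0.0363) = -0.047619.
Step k = 3:
  phi_33 = [rho(3) - phi_21 rho(2) - phi_22 rho(1)] / [1 - phi_21 rho(1) - phi_22 rho(2)]
    numerator   = -0.166 - (-0.047619)(-0.3101) - (-0.311829)(-0.0363) = -0.19208615
    denominator = 1 - (-0.047619)(-0.0363) - (-0.311829)(-0.3101) = 0.90157337
  phi_33 = -0.19208615 / 0.90157337 = -0.2131.
Therefore phi_{33} = -0.2131.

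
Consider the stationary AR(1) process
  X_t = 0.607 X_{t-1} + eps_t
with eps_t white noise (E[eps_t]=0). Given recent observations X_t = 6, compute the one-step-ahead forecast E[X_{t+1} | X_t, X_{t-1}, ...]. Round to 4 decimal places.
E[X_{t+1} \mid \mathcal F_t] = 3.6420

For an AR(p) model X_t = c + sum_i phi_i X_{t-i} + eps_t, the
one-step-ahead conditional mean is
  E[X_{t+1} | X_t, ...] = c + sum_i phi_i X_{t+1-i}.
Substitute known values:
  E[X_{t+1} | ...] = (0.607) * (6)
                   = 3.6420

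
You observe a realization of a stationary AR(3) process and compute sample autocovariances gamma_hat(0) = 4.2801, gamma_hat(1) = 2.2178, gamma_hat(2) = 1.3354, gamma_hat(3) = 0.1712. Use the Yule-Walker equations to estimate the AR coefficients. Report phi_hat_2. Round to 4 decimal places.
\hat\phi_{2} = 0.1550

The Yule-Walker equations for an AR(p) process read, in matrix form,
  Gamma_p phi = r_p,   with   (Gamma_p)_{ij} = gamma(|i - j|),
                       (r_p)_i = gamma(i),   i,j = 1..p.
Substitute the sample gammas (Toeplitz matrix and right-hand side of size 3):
  Gamma_p = [[4.2801, 2.2178, 1.3354], [2.2178, 4.2801, 2.2178], [1.3354, 2.2178, 4.2801]]
  r_p     = [2.2178, 1.3354, 0.1712]
Written out (R1..R3):
  (R1) 4.2801 phi_1 + 2.2178 phi_2 + 1.3354 phi_3 = 2.2178
  (R2) 2.2178 phi_1 + 4.2801 phi_2 + 2.2178 phi_3 = 1.3354
  (R3) 1.3354 phi_1 + 2.2178 phi_2 + 4.2801 phi_3 = 0.1712
Gaussian elimination:
  R2 <- R2 - (2.2178/4.2801) R1 = R2 - (0.518165) R1:  3.130913 phi_2 + 1.525842 phi_3 = 0.186213
  R3 <- R3 - (1.3354/4.2801) R1 = R3 - (0.312002) R1:  1.525842 phi_2 + 3.863452 phi_3 = -0.520758
  R3 <- R3 - (1.525842/3.130913) R2 = R3 - (0.487347) R2:  3.119838 phi_3 = -0.611508
Back-substitution:
  phi_hat_3 = -0.611508 / 3.119838 = -0.196006
  phi_hat_2 = (0.186213 - (1.525842)(-0.196006)) / 3.130913 = 0.154999
  phi_hat_1 = (2.2178 - (2.2178)(0.154999) - (1.3354)(-0.196006)) / 4.2801 = 0.499005
So phi_hat = [0.4990, 0.1550, -0.1960].
Therefore phi_hat_2 = 0.1550.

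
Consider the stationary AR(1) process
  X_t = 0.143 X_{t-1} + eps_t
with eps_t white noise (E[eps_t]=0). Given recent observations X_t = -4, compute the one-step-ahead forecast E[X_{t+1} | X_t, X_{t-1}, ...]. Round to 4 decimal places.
E[X_{t+1} \mid \mathcal F_t] = -0.5720

For an AR(p) model X_t = c + sum_i phi_i X_{t-i} + eps_t, the
one-step-ahead conditional mean is
  E[X_{t+1} | X_t, ...] = c + sum_i phi_i X_{t+1-i}.
Substitute known values:
  E[X_{t+1} | ...] = (0.143) * (-4)
                   = -0.5720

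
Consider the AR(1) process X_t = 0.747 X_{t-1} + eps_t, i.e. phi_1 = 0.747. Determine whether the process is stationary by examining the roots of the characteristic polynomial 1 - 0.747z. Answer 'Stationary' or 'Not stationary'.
\text{Stationary}

The AR(p) characteristic polynomial is P(z) = 1 - 0.747z.
Stationarity requires all roots to lie outside the unit circle, i.e. |z| > 1 for every root.
This is linear in z: 1 + (-0.747) z = 0  =>  z = -1/(-0.747) = 1.338688,  |z| = 1.338688.
Moduli of all roots: 1.3387.
All moduli strictly greater than 1? Yes.
Verdict: Stationary.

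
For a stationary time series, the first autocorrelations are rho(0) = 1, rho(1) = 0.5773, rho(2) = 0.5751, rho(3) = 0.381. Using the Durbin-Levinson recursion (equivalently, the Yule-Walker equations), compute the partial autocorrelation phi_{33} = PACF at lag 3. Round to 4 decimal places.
\phi_{33} = -0.0690

The PACF at lag k is phi_{kk}, the last component of the solution
to the Yule-Walker system G_k phi = r_k where
  (G_k)_{ij} = rho(|i - j|), (r_k)_i = rho(i), i,j = 1..k.
Equivalently, Durbin-Levinson gives phi_{kk} iteratively:
  phi_{11} = rho(1)
  phi_{kk} = [rho(k) - sum_{j=1..k-1} phi_{k-1,j} rho(k-j)]
            / [1 - sum_{j=1..k-1} phi_{k-1,j} rho(j)],
  phi_{k,j} = phi_{k-1,j} - phi_{kk} phi_{k-1,k-j},  j = 1..k-1.
Step k = 1:
  phi_11 = rho(1) = 0.5773.
Step k = 2:
  phi_22 = [rho(2) - phi_11 rho(1)] / [1 - phi_11 rho(1)] = [0.5751 - (0.5773)(0.5773)] / [1 - (0.5773)(0.5773)]
         = 0.24182471 / 0.66672471 = 0.362705.
  Update: phi_21 = phi_11 - phi_22 phi_11 = 0.5773 - (0.362705)(0.5773) = 0.36791.
Step k = 3:
  phi_33 = [rho(3) - phi_21 rho(2) - phi_22 rho(1)] / [1 - phi_21 rho(1) - phi_22 rho(2)]
    numerator   = 0.381 - (0.36791)(0.5751) - (0.362705)(0.5773) = -0.03997499
    denominator = 1 - (0.36791)(0.5773) - (0.362705)(0.5751) = 0.57901356
  phi_33 = -0.03997499 / 0.57901356 = -0.069.
Therefore phi_{33} = -0.0690.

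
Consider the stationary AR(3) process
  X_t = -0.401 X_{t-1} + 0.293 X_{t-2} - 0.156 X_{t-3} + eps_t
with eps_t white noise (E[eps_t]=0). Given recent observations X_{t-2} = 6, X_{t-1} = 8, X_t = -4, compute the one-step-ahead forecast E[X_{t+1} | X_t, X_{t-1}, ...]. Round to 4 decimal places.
E[X_{t+1} \mid \mathcal F_t] = 3.0120

For an AR(p) model X_t = c + sum_i phi_i X_{t-i} + eps_t, the
one-step-ahead conditional mean is
  E[X_{t+1} | X_t, ...] = c + sum_i phi_i X_{t+1-i}.
Substitute known values:
  E[X_{t+1} | ...] = (-0.401) * (-4) + (0.293) * (8) + (-0.156) * (6)
                   = 3.0120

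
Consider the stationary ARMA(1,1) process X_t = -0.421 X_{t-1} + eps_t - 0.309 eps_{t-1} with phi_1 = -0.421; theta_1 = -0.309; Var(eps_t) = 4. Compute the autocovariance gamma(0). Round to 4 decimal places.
\gamma(0) = 6.5908

Multiply the model equation by X_{t-k} and take expectations. With theta_0 = psi_0 = 1 and psi_j the MA(infinity) weights, this gives
  gamma(k) - sum_i phi_i gamma(k-i) = c_k,
  c_k = sigma^2 * sum_{j=k..q} theta_j psi_{j-k}   (c_k = 0 for k > q),
using gamma(-m) = gamma(m).
psi-weights needed (psi_j = theta_j + sum_i phi_i psi_{j-i}):
  psi_1 = theta_1 + phi_1 = -0.309 + (-0.421) = -0.73
Right-hand sides:
  c_0 = sigma^2 (1 + theta_1 psi_1) = 4 * (1 + (-0.309)(-0.73)) = 4 * 1.22557 = 4.90228
  c_1 = sigma^2 theta_1 = 4 * (-0.309) = -1.236
  c_2 = 0
Equations for k = 0 and k = 1 (AR order 1):
  gamma(0) = phi_1 gamma(1) + c_0
  gamma(1) = phi_1 gamma(0) + c_1
Substituting the second into the first: gamma(0) (1 - phi_1^2) = c_0 + phi_1 c_1, so
  gamma(0) = (c_0 + phi_1 c_1) / (1 - phi_1^2) = (4.90228 + (-0.421)(-1.236)) / (1 - (-0.421)^2) = 5.422636 / 0.822759 = 6.590795.
Therefore gamma(0) = 6.5908 (to 4 decimal places).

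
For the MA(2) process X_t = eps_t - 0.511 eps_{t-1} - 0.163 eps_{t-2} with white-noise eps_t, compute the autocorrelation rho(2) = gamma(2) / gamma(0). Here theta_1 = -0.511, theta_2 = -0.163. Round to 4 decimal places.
\rho(2) = -0.1266

For an MA(q) process with theta_0 = 1, the autocovariance is
  gamma(k) = sigma^2 * sum_{i=0..q-k} theta_i * theta_{i+k},
and rho(k) = gamma(k) / gamma(0). Sigma^2 cancels.
  numerator   = (1)*(-0.163) = -0.163.
  denominator = (1)^2 + (-0.511)^2 + (-0.163)^2 = 1.28769.
  rho(2) = -0.163 / 1.28769 = -0.1266.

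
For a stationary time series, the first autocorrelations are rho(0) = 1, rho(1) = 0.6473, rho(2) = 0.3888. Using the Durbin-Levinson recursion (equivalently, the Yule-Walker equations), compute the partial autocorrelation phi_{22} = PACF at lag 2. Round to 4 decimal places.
\phi_{22} = -0.0520

The PACF at lag k is phi_{kk}, the last component of the solution
to the Yule-Walker system G_k phi = r_k where
  (G_k)_{ij} = rho(|i - j|), (r_k)_i = rho(i), i,j = 1..k.
Equivalently, Durbin-Levinson gives phi_{kk} iteratively:
  phi_{11} = rho(1)
  phi_{kk} = [rho(k) - sum_{j=1..k-1} phi_{k-1,j} rho(k-j)]
            / [1 - sum_{j=1..k-1} phi_{k-1,j} rho(j)],
  phi_{k,j} = phi_{k-1,j} - phi_{kk} phi_{k-1,k-j},  j = 1..k-1.
Step k = 1:
  phi_11 = rho(1) = 0.6473.
Step k = 2:
  phi_22 = [rho(2) - phi_11 rho(1)] / [1 - phi_11 rho(1)] = [0.3888 - (0.6473)(0.6473)] / [1 - (0.6473)(0.6473)]
         = -0.03019729 / 0.58100271 = -0.052.
Therefore phi_{22} = -0.0520.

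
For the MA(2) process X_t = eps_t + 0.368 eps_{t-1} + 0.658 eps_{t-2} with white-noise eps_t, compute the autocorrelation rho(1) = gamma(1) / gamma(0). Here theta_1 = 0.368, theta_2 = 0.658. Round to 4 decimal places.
\rho(1) = 0.3890

For an MA(q) process with theta_0 = 1, the autocovariance is
  gamma(k) = sigma^2 * sum_{i=0..q-k} theta_i * theta_{i+k},
and rho(k) = gamma(k) / gamma(0). Sigma^2 cancels.
  numerator   = (1)*(0.368) + (0.368)*(0.658) = 0.610144.
  denominator = (1)^2 + (0.368)^2 + (0.658)^2 = 1.568388.
  rho(1) = 0.610144 / 1.568388 = 0.3890.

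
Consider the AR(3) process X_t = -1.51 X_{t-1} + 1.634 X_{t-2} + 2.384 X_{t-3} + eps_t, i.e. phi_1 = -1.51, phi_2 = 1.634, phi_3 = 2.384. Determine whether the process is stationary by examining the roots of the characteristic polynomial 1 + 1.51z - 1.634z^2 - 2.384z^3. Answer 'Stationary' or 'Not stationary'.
\text{Not stationary}

The AR(p) characteristic polynomial is P(z) = 1 + 1.51z - 1.634z^2 - 2.384z^3.
Stationarity requires all roots to lie outside the unit circle, i.e. |z| > 1 for every root.
Degree 3: look for a simple real root z0 first, then factor out (1 - z/z0) and solve the remaining quadratic.
Testing z0 = -0.625: P(-0.625) = 1 + (1.51)(-0.625) + (-1.634)(-0.625)^2 + (-2.384)(-0.625)^3
  = 1 + (-0.94375) + (-0.638281) + (0.582031) = 0.  So z_0 = -0.625 is a root, |z_0| = 0.625.
Divide out the factor (1 + 1.6 z) = (1 - z/z0) (since 1/z0 = -1.6):
  P(z) = (1 + 1.6 z)(1 + (-0.09) z + (-1.49) z^2)
  [check: z-coef -0.09 - (-1.6) = 1.51; z^2-coef -1.49 - (-1.6)(-0.09) = -1.634; z^3-coef -(-1.6)(-1.49) = -2.384.]
Remaining roots from the quadratic factor 1 + (-0.09) z + (-1.49) z^2:
  Set 1 + (-0.09) z + (-1.49) z^2 = 0, i.e. a z^2 + b z + c = 0 with a = -1.49, b = -0.09, c = 1.
  Discriminant D = b^2 - 4ac = (-0.09)^2 - 4*(-1.49)*1 = 0.0081 - (-5.96) = 5.9681.
  D >= 0, so the roots are real: z = (-b +/- sqrt(D)) / (2a) = (0.09 +/- 2.44297) / (-2.98).
    z_1 = (0.09 + 2.44297) / (-2.98) = -0.85,   |z_1| = 0.85.
    z_2 = (0.09 - 2.44297) / (-2.98) = 0.7896,   |z_2| = 0.7896.
Moduli of all roots: 0.6250, 0.8500, 0.7896.
All moduli strictly greater than 1? No.
Verdict: Not stationary.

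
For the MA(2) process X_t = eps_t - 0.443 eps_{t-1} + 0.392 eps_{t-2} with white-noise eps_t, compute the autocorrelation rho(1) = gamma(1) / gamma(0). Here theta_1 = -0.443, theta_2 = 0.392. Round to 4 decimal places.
\rho(1) = -0.4568

For an MA(q) process with theta_0 = 1, the autocovariance is
  gamma(k) = sigma^2 * sum_{i=0..q-k} theta_i * theta_{i+k},
and rho(k) = gamma(k) / gamma(0). Sigma^2 cancels.
  numerator   = (1)*(-0.443) + (-0.443)*(0.392) = -0.616656.
  denominator = (1)^2 + (-0.443)^2 + (0.392)^2 = 1.349913.
  rho(1) = -0.616656 / 1.349913 = -0.4568.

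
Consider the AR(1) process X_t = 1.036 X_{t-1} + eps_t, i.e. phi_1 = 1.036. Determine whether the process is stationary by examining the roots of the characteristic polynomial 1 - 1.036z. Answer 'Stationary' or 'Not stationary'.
\text{Not stationary}

The AR(p) characteristic polynomial is P(z) = 1 - 1.036z.
Stationarity requires all roots to lie outside the unit circle, i.e. |z| > 1 for every root.
This is linear in z: 1 + (-1.036) z = 0  =>  z = -1/(-1.036) = 0.965251,  |z| = 0.965251.
Moduli of all roots: 0.9653.
All moduli strictly greater than 1? No.
Verdict: Not stationary.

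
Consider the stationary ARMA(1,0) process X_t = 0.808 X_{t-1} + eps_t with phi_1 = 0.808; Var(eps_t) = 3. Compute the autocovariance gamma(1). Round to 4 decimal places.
\gamma(1) = 6.9829

Multiply the model equation by X_{t-k} and take expectations. With theta_0 = psi_0 = 1 and psi_j the MA(infinity) weights, this gives
  gamma(k) - sum_i phi_i gamma(k-i) = c_k,
  c_k = sigma^2 * sum_{j=k..q} theta_j psi_{j-k}   (c_k = 0 for k > q),
using gamma(-m) = gamma(m).
Pure AR (q = 0): c_0 = sigma^2 = 3, c_k = 0 for k >= 1.
Equations for k = 0 and k = 1 (AR order 1):
  gamma(0) = phi_1 gamma(1) + c_0
  gamma(1) = phi_1 gamma(0) + c_1
Substituting the second into the first: gamma(0) (1 - phi_1^2) = c_0 + phi_1 c_1, so
  gamma(0) = c_0 / (1 - phi_1^2) = 3 / (1 - (0.808)^2) = 3 / 0.347136 = 8.642146.
  gamma(1) = phi_1 gamma(0) = (0.808)(8.642146) = 6.982854.
Therefore gamma(1) = 6.9829 (to 4 decimal places).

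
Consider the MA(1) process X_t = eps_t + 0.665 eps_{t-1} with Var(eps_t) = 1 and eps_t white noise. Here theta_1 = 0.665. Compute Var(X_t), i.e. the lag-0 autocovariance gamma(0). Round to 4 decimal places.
\gamma(0) = 1.4422

For an MA(q) process X_t = eps_t + sum_i theta_i eps_{t-i} with
Var(eps_t) = sigma^2, the variance is
  gamma(0) = sigma^2 * (1 + sum_i theta_i^2).
  sum_i theta_i^2 = (0.665)^2 = 0.442225.
  gamma(0) = 1 * (1 + 0.442225) = 1 * 1.442225 = 1.442225, which rounds to 1.4422.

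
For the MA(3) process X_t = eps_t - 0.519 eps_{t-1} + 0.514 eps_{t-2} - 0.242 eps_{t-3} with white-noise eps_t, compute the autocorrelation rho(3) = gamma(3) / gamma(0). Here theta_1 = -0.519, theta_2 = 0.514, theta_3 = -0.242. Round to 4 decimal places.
\rho(3) = -0.1520

For an MA(q) process with theta_0 = 1, the autocovariance is
  gamma(k) = sigma^2 * sum_{i=0..q-k} theta_i * theta_{i+k},
and rho(k) = gamma(k) / gamma(0). Sigma^2 cancels.
  numerator   = (1)*(-0.242) = -0.242.
  denominator = (1)^2 + (-0.519)^2 + (0.514)^2 + (-0.242)^2 = 1.592121.
  rho(3) = -0.242 / 1.592121 = -0.1520.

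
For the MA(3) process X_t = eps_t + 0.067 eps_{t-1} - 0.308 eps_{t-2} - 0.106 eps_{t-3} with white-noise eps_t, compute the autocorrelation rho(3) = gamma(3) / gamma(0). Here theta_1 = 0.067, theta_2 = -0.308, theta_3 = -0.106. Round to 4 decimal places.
\rho(3) = -0.0954

For an MA(q) process with theta_0 = 1, the autocovariance is
  gamma(k) = sigma^2 * sum_{i=0..q-k} theta_i * theta_{i+k},
and rho(k) = gamma(k) / gamma(0). Sigma^2 cancels.
  numerator   = (1)*(-0.106) = -0.106.
  denominator = (1)^2 + (0.067)^2 + (-0.308)^2 + (-0.106)^2 = 1.110589.
  rho(3) = -0.106 / 1.110589 = -0.0954.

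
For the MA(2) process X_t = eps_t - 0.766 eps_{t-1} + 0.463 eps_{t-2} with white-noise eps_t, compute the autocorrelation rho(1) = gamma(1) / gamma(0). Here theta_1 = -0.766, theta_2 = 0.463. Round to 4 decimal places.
\rho(1) = -0.6222

For an MA(q) process with theta_0 = 1, the autocovariance is
  gamma(k) = sigma^2 * sum_{i=0..q-k} theta_i * theta_{i+k},
and rho(k) = gamma(k) / gamma(0). Sigma^2 cancels.
  numerator   = (1)*(-0.766) + (-0.766)*(0.463) = -1.120658.
  denominator = (1)^2 + (-0.766)^2 + (0.463)^2 = 1.801125.
  rho(1) = -1.120658 / 1.801125 = -0.6222.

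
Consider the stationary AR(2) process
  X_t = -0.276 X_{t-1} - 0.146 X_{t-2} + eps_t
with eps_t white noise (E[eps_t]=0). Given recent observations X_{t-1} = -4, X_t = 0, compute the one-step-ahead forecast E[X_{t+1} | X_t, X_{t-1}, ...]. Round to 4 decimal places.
E[X_{t+1} \mid \mathcal F_t] = 0.5840

For an AR(p) model X_t = c + sum_i phi_i X_{t-i} + eps_t, the
one-step-ahead conditional mean is
  E[X_{t+1} | X_t, ...] = c + sum_i phi_i X_{t+1-i}.
Substitute known values:
  E[X_{t+1} | ...] = (-0.276) * (0) + (-0.146) * (-4)
                   = 0.5840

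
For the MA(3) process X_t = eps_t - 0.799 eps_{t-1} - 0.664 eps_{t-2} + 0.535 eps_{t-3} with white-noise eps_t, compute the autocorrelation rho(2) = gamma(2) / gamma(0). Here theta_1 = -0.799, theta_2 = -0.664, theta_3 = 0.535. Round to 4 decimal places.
\rho(2) = -0.4614

For an MA(q) process with theta_0 = 1, the autocovariance is
  gamma(k) = sigma^2 * sum_{i=0..q-k} theta_i * theta_{i+k},
and rho(k) = gamma(k) / gamma(0). Sigma^2 cancels.
  numerator   = (1)*(-0.664) + (-0.799)*(0.535) = -1.091465.
  denominator = (1)^2 + (-0.799)^2 + (-0.664)^2 + (0.535)^2 = 2.365522.
  rho(2) = -1.091465 / 2.365522 = -0.4614.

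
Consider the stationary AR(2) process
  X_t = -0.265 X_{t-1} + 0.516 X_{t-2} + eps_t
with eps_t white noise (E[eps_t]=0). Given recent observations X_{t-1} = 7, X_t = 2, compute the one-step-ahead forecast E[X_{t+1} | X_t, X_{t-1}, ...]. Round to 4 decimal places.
E[X_{t+1} \mid \mathcal F_t] = 3.0820

For an AR(p) model X_t = c + sum_i phi_i X_{t-i} + eps_t, the
one-step-ahead conditional mean is
  E[X_{t+1} | X_t, ...] = c + sum_i phi_i X_{t+1-i}.
Substitute known values:
  E[X_{t+1} | ...] = (-0.265) * (2) + (0.516) * (7)
                   = 3.0820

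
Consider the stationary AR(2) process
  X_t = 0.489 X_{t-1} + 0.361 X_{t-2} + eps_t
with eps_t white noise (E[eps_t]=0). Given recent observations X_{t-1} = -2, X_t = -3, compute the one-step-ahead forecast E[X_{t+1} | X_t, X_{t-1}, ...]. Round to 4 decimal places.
E[X_{t+1} \mid \mathcal F_t] = -2.1890

For an AR(p) model X_t = c + sum_i phi_i X_{t-i} + eps_t, the
one-step-ahead conditional mean is
  E[X_{t+1} | X_t, ...] = c + sum_i phi_i X_{t+1-i}.
Substitute known values:
  E[X_{t+1} | ...] = (0.489) * (-3) + (0.361) * (-2)
                   = -2.1890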